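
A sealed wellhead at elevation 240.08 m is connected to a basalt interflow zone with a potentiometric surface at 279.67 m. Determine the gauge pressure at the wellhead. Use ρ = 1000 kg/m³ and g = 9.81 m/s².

Head above the cap: Δh = 279.67 − 240.08 = 39.59 m.
P = ρgΔh = 1000 × 9.81 × 39.59 = 388378 Pa ≈ 388 kPa.

P ≈ 388 kPa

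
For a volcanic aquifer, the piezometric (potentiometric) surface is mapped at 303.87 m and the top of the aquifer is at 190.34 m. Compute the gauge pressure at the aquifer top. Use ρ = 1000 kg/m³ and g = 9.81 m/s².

Pressure head at the aquifer top: ψ = h − z = 303.87 − 190.34 = 113.53 m.
P = ρgψ = 1000 × 9.81 × 113.53 = 1113729 Pa ≈ 1110 kPa.

P ≈ 1110 kPa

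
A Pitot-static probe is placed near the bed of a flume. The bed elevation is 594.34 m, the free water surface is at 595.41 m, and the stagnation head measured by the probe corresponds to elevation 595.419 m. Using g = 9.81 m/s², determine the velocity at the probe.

Near the bed, under hydrostatic conditions, the piezometric head (z + ψ) equals the free-surface elevation, 595.41 m.
Velocity head = total − piezometric = 595.419 − 595.41 = 0.009 m.
v = √(2g·h_v) = √(2 × 9.81 × 0.009) = 0.420 m/s.

v ≈ 0.420 m/s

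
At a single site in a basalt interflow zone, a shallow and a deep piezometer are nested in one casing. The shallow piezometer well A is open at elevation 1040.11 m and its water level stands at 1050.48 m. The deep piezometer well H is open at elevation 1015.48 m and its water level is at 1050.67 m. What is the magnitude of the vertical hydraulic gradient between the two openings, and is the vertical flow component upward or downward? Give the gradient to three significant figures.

|i_v| ≈ 0.00771; vertical flow is upward

Total head at well A: h = 1050.48 m (water level in the standpipe).
Total head at well H: h = 1050.67 m.
Δh = h(well A) − h(well H) = 1050.48 − 1050.67 = -0.19 m.
Vertical separation Δz = 1040.11 − 1015.48 = 24.63 m.
|i_v| = |Δh| / Δz = 0.19 / 24.63 = 0.00771.
Head is higher in the deep piezometer, so vertical flow is upward (discharge condition).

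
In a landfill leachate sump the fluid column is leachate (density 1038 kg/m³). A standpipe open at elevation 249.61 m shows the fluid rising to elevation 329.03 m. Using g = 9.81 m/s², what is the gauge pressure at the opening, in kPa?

Pressure head ψ = h − z = 329.03 − 249.61 = 79.42 m.
P = ρgψ = 1038 × 9.81 × 79.42 = 808716 Pa ≈ 809 kPa.

P ≈ 809 kPa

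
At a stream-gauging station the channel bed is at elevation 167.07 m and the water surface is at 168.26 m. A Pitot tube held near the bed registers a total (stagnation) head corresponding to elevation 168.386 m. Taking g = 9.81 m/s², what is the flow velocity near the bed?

Near the bed, under hydrostatic conditions, the piezometric head (z + ψ) equals the free-surface elevation, 168.26 m.
Velocity head = total − piezometric = 168.386 − 168.26 = 0.126 m.
v = √(2g·h_v) = √(2 × 9.81 × 0.126) = 1.57 m/s.

v ≈ 1.57 m/s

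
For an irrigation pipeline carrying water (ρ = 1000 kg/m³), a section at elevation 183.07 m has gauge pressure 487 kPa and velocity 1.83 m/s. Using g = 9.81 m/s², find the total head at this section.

Pressure head ψ = P/(ρg) = 487×1000 / (1000 × 9.81) = 49.64 m.
Velocity head = v²/(2g) = 1.83² / (2 × 9.81) = 0.171 m.
h = z + ψ + v²/(2g) = 183.07 + 49.64 + 0.171 = 232.88 m.

h ≈ 232.88 m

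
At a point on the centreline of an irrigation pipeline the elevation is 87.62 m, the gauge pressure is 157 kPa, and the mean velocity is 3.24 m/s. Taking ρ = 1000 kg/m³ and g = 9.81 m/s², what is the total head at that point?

h ≈ 104.16 m

Pressure head ψ = P/(ρg) = 157×1000 / (1000 × 9.81) = 16.00 m.
Velocity head = v²/(2g) = 3.24² / (2 × 9.81) = 0.535 m.
h = z + ψ + v²/(2g) = 87.62 + 16.00 + 0.535 = 104.16 m.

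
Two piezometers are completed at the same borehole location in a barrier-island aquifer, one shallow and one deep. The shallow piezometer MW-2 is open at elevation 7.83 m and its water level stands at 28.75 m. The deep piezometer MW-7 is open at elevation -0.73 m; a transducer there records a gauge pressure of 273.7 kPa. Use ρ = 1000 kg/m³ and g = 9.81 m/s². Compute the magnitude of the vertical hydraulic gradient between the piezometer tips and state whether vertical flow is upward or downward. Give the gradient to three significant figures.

Total head at MW-2: h = 28.75 m (water level in the standpipe).
Pressure head at MW-7: ψ = P/(ρg) = 273.7×1000 / (1000 × 9.81) = 27.90 m.
Total head at MW-7: h = z + ψ = -0.73 + 27.90 = 27.17 m.
Δh = h(MW-2) − h(MW-7) = 28.75 − 27.17 = 1.58 m.
Vertical separation Δz = 7.83 − (-0.73) = 8.56 m.
|i_v| = |Δh| / Δz = 1.58 / 8.56 = 0.185.
Head is higher in the shallow piezometer, so vertical flow is downward (recharge condition).

|i_v| ≈ 0.185; vertical flow is downward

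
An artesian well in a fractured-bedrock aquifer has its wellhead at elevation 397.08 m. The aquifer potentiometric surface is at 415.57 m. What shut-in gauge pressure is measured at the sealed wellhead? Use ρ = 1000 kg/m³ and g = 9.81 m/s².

Head above the cap: Δh = 415.57 − 397.08 = 18.49 m.
P = ρgΔh = 1000 × 9.81 × 18.49 = 181387 Pa ≈ 181 kPa.

P ≈ 181 kPa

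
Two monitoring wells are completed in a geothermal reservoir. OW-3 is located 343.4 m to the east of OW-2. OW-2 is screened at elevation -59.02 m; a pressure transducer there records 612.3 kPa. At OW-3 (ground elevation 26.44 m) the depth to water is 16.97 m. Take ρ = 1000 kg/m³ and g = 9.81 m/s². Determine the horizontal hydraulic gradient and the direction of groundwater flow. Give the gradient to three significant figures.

Pressure head at OW-2: ψ = P/(ρg) = 612.3×1000 / (1000 × 9.81) = 62.42 m.
Total head at OW-2: h = z + ψ = -59.02 + 62.42 = 3.40 m.
Total head at OW-3: h = 26.44 − 16.97 = 9.47 m.
Head difference: h(OW-2) − h(OW-3) = 3.40 − 9.47 = -6.07 m.
Hydraulic gradient: i = |Δh| / L = 6.07 / 343.4 = 0.0177.
Flow is from higher to lower head: from OW-3 toward OW-2, i.e. toward the west.

i ≈ 0.0177; groundwater flows toward the west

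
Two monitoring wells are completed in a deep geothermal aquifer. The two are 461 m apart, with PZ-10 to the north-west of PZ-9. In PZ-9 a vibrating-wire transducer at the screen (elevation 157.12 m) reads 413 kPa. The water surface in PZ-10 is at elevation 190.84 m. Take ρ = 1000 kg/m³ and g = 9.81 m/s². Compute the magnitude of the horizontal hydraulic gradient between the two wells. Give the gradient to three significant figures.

i ≈ 0.0182

Pressure head at PZ-9: ψ = P/(ρg) = 413×1000 / (1000 × 9.81) = 42.10 m.
Total head at PZ-9: h = z + ψ = 157.12 + 42.10 = 199.22 m.
Total head at PZ-10: h = 190.84 m (water level in the piezometer is the total head).
Head difference: h(PZ-9) − h(PZ-10) = 199.22 − 190.84 = 8.38 m.
Hydraulic gradient: i = |Δh| / L = 8.38 / 461 = 0.0182.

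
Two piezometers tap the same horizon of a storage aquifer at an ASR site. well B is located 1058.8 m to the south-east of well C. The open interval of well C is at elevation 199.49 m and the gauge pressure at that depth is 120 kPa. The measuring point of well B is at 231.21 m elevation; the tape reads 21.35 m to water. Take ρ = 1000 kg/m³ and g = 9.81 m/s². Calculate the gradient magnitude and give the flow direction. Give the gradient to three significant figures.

i ≈ 0.00176; groundwater flows toward the south-east

Pressure head at well C: ψ = P/(ρg) = 120×1000 / (1000 × 9.81) = 12.23 m.
Total head at well C: h = z + ψ = 199.49 + 12.23 = 211.72 m.
Total head at well B: h = 231.21 − 21.35 = 209.86 m.
Head difference: h(well C) − h(well B) = 211.72 − 209.86 = 1.86 m.
Hydraulic gradient: i = |Δh| / L = 1.86 / 1058.8 = 0.00176.
Flow is from higher to lower head: from well C toward well B, i.e. toward the south-east.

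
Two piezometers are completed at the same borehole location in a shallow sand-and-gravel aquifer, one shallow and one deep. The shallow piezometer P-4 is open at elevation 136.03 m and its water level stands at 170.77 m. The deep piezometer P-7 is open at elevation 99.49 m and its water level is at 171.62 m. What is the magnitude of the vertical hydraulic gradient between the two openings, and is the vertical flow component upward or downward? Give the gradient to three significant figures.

Total head at P-4: h = 170.77 m (water level in the standpipe).
Total head at P-7: h = 171.62 m.
Δh = h(P-4) − h(P-7) = 170.77 − 171.62 = -0.85 m.
Vertical separation Δz = 136.03 − 99.49 = 36.54 m.
|i_v| = |Δh| / Δz = 0.85 / 36.54 = 0.0233.
Head is higher in the deep piezometer, so vertical flow is upward (discharge condition).

|i_v| ≈ 0.0233; vertical flow is upward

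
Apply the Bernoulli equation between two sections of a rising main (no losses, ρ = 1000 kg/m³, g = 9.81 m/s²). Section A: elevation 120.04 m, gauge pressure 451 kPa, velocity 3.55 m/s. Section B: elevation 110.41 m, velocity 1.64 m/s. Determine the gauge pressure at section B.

Pressure head at A: ψ₁ = P₁/(ρg) = 451×1000 / (1000 × 9.81) = 45.97 m.
Velocity heads: v₁²/2g = 3.55²/19.62 = 0.642 m; v₂²/2g = 1.64²/19.62 = 0.137 m.
Total head H = z₁ + ψ₁ + v₁²/2g = 120.04 + 45.97 + 0.642 = 166.65 m.
ψ₂ = H − z₂ − v₂²/2g = 166.65 − 110.41 − 0.137 = 56.10 m.
P₂ = ρgψ₂ = 1000 × 9.81 × 56.10 ≈ 550 kPa.

P₂ ≈ 550 kPa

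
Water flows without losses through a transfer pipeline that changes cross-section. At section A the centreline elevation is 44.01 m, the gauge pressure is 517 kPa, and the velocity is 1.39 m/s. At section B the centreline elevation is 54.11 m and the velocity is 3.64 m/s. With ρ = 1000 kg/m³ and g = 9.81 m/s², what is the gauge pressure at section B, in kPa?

P₂ ≈ 412 kPa

Pressure head at A: ψ₁ = P₁/(ρg) = 517×1000 / (1000 × 9.81) = 52.70 m.
Velocity heads: v₁²/2g = 1.39²/19.62 = 0.098 m; v₂²/2g = 3.64²/19.62 = 0.675 m.
Total head H = z₁ + ψ₁ + v₁²/2g = 44.01 + 52.70 + 0.098 = 96.81 m.
ψ₂ = H − z₂ − v₂²/2g = 96.81 − 54.11 − 0.675 = 42.03 m.
P₂ = ρgψ₂ = 1000 × 9.81 × 42.03 ≈ 412 kPa.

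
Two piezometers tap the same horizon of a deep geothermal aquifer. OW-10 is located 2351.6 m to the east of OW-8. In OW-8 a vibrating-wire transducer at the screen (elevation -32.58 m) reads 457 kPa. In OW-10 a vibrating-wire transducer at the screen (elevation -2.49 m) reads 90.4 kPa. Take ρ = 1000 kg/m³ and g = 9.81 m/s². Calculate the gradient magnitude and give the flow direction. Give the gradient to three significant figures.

i ≈ 0.00310; groundwater flows toward the east

Pressure head at OW-8: ψ = P/(ρg) = 457×1000 / (1000 × 9.81) = 46.59 m.
Total head at OW-8: h = z + ψ = -32.58 + 46.59 = 14.01 m.
Pressure head at OW-10: ψ = P/(ρg) = 90.4×1000 / (1000 × 9.81) = 9.22 m.
Total head at OW-10: h = z + ψ = -2.49 + 9.22 = 6.73 m.
Head difference: h(OW-8) − h(OW-10) = 14.01 − 6.73 = 7.28 m.
Hydraulic gradient: i = |Δh| / L = 7.28 / 2351.6 = 0.00310.
Flow is from higher to lower head: from OW-8 toward OW-10, i.e. toward the east.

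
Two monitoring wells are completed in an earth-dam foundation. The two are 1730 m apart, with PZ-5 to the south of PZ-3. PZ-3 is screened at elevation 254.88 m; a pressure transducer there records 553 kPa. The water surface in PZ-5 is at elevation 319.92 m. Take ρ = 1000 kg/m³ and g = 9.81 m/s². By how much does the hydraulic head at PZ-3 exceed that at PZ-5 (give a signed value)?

Δh ≈ -8.67 m

Pressure head at PZ-3: ψ = P/(ρg) = 553×1000 / (1000 × 9.81) = 56.37 m.
Total head at PZ-3: h = z + ψ = 254.88 + 56.37 = 311.25 m.
Total head at PZ-5: h = 319.92 m (water level in the piezometer is the total head).
Head difference: h(PZ-3) − h(PZ-5) = 311.25 − 319.92 = -8.67 m.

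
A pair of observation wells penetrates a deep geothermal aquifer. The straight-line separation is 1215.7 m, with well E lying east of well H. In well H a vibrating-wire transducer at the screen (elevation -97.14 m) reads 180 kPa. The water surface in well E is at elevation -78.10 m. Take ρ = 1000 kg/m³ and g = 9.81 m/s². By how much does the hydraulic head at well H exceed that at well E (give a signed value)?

Δh ≈ -0.69 m

Pressure head at well H: ψ = P/(ρg) = 180×1000 / (1000 × 9.81) = 18.35 m.
Total head at well H: h = z + ψ = -97.14 + 18.35 = -78.79 m.
Total head at well E: h = -78.10 m (water level in the piezometer is the total head).
Head difference: h(well H) − h(well E) = -78.79 − (-78.10) = -0.69 m.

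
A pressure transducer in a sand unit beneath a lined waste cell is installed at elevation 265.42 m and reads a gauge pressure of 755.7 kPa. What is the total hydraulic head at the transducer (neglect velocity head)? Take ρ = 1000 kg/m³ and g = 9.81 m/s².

h ≈ 342.45 m

ψ = P/(ρg) = 755.7×1000 / (1000 × 9.81) = 77.03 m.
h = z + ψ = 265.42 + 77.03 = 342.45 m.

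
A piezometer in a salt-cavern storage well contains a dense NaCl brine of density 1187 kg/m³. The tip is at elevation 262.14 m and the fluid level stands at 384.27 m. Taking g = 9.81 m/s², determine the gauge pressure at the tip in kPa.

Pressure head ψ = h − z = 384.27 − 262.14 = 122.13 m.
P = ρgψ = 1187 × 9.81 × 122.13 = 1422139 Pa ≈ 1420 kPa.

P ≈ 1420 kPa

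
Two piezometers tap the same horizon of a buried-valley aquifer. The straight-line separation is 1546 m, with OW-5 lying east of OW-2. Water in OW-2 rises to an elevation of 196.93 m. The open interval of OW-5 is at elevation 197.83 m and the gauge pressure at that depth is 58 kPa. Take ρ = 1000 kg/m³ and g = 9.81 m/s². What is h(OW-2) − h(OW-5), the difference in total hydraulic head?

Total head at OW-2: h = 196.93 m (water level in the piezometer is the total head).
Pressure head at OW-5: ψ = P/(ρg) = 58×1000 / (1000 × 9.81) = 5.91 m.
Total head at OW-5: h = z + ψ = 197.83 + 5.91 = 203.74 m.
Head difference: h(OW-2) − h(OW-5) = 196.93 − 203.74 = -6.81 m.

Δh ≈ -6.81 m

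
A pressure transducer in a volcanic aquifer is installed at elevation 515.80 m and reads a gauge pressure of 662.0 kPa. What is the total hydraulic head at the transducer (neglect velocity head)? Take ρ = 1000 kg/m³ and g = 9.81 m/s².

h ≈ 583.28 m

ψ = P/(ρg) = 662.0×1000 / (1000 × 9.81) = 67.48 m.
h = z + ψ = 515.80 + 67.48 = 583.28 m.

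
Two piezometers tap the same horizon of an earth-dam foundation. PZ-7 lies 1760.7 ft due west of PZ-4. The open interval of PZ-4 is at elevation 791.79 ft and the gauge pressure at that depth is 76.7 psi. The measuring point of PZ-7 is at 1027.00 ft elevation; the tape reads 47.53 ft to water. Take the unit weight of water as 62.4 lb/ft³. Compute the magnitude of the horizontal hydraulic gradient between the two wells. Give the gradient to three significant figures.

i ≈ 0.00607

Pressure head at PZ-4: ψ = 144·P/γ = 144 × 76.7 / 62.4 = 177.00 ft.
Total head at PZ-4: h = z + ψ = 791.79 + 177.00 = 968.79 ft.
Total head at PZ-7: h = 1027.00 − 47.53 = 979.47 ft.
Head difference: h(PZ-4) − h(PZ-7) = 968.79 − 979.47 = -10.68 ft.
Hydraulic gradient: i = |Δh| / L = 10.68 / 1760.7 = 0.00607.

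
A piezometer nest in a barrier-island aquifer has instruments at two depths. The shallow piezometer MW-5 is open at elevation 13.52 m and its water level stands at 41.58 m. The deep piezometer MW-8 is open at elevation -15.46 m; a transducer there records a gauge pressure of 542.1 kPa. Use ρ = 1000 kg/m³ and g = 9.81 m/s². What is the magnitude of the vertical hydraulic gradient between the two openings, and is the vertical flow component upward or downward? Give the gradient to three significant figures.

Total head at MW-5: h = 41.58 m (water level in the standpipe).
Pressure head at MW-8: ψ = P/(ρg) = 542.1×1000 / (1000 × 9.81) = 55.26 m.
Total head at MW-8: h = z + ψ = -15.46 + 55.26 = 39.80 m.
Δh = h(MW-5) − h(MW-8) = 41.58 − 39.80 = 1.78 m.
Vertical separation Δz = 13.52 − (-15.46) = 28.98 m.
|i_v| = |Δh| / Δz = 1.78 / 28.98 = 0.0614.
Head is higher in the shallow piezometer, so vertical flow is downward (recharge condition).

|i_v| ≈ 0.0614; vertical flow is downward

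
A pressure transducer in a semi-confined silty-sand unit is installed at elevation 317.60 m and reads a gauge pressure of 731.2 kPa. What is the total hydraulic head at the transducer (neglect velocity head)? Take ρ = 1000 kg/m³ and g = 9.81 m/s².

ψ = P/(ρg) = 731.2×1000 / (1000 × 9.81) = 74.54 m.
h = z + ψ = 317.60 + 74.54 = 392.14 m.

h ≈ 392.14 m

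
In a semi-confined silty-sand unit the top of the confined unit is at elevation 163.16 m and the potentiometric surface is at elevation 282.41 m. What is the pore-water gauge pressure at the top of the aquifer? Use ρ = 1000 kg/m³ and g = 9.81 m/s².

P ≈ 1170 kPa

Pressure head at the aquifer top: ψ = h − z = 282.41 − 163.16 = 119.25 m.
P = ρgψ = 1000 × 9.81 × 119.25 = 1169843 Pa ≈ 1170 kPa.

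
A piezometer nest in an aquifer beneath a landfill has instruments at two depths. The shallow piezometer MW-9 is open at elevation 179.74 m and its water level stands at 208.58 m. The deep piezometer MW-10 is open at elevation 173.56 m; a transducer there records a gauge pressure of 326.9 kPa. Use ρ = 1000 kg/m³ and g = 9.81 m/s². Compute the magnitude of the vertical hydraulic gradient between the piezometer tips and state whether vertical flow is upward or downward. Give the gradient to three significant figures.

Total head at MW-9: h = 208.58 m (water level in the standpipe).
Pressure head at MW-10: ψ = P/(ρg) = 326.9×1000 / (1000 × 9.81) = 33.32 m.
Total head at MW-10: h = z + ψ = 173.56 + 33.32 = 206.88 m.
Δh = h(MW-9) − h(MW-10) = 208.58 − 206.88 = 1.70 m.
Vertical separation Δz = 179.74 − 173.56 = 6.18 m.
|i_v| = |Δh| / Δz = 1.70 / 6.18 = 0.275.
Head is higher in the shallow piezometer, so vertical flow is downward (recharge condition).

|i_v| ≈ 0.275; vertical flow is downward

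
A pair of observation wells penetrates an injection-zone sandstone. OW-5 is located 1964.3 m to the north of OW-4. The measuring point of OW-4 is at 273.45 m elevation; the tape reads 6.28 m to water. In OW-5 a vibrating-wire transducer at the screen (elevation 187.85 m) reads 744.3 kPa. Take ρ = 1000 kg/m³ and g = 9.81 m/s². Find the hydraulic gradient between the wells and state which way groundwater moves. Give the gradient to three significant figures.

Total head at OW-4: h = 273.45 − 6.28 = 267.17 m.
Pressure head at OW-5: ψ = P/(ρg) = 744.3×1000 / (1000 × 9.81) = 75.87 m.
Total head at OW-5: h = z + ψ = 187.85 + 75.87 = 263.72 m.
Head difference: h(OW-4) − h(OW-5) = 267.17 − 263.72 = 3.45 m.
Hydraulic gradient: i = |Δh| / L = 3.45 / 1964.3 = 0.00176.
Flow is from higher to lower head: from OW-4 toward OW-5, i.e. toward the north.

i ≈ 0.00176; groundwater flows toward the north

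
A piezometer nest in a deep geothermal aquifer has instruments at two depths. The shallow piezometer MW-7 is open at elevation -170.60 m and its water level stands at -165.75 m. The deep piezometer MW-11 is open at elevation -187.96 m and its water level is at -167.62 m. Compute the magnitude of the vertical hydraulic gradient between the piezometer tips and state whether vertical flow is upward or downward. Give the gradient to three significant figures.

|i_v| ≈ 0.108; vertical flow is downward

Total head at MW-7: h = -165.75 m (water level in the standpipe).
Total head at MW-11: h = -167.62 m.
Δh = h(MW-7) − h(MW-11) = -165.75 − (-167.62) = 1.87 m.
Vertical separation Δz = -170.60 − (-187.96) = 17.36 m.
|i_v| = |Δh| / Δz = 1.87 / 17.36 = 0.108.
Head is higher in the shallow piezometer, so vertical flow is downward (recharge condition).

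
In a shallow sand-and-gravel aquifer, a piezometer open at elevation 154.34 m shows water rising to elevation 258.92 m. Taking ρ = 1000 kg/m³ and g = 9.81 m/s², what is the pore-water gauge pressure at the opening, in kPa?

P ≈ 1030 kPa

Pressure head ψ = h − z = 258.92 − 154.34 = 104.58 m.
P = ρgψ = 1000 × 9.81 × 104.58 = 1025930 Pa ≈ 1030 kPa.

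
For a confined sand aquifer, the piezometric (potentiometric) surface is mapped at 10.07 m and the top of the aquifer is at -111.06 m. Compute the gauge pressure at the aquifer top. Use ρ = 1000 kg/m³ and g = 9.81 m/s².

Pressure head at the aquifer top: ψ = h − z = 10.07 − (-111.06) = 121.13 m.
P = ρgψ = 1000 × 9.81 × 121.13 = 1188285 Pa ≈ 1190 kPa.

P ≈ 1190 kPa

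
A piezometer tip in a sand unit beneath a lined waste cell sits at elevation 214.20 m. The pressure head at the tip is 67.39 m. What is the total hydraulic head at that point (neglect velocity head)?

h = z + ψ = 214.20 + 67.39 = 281.59 m.

h ≈ 281.59 m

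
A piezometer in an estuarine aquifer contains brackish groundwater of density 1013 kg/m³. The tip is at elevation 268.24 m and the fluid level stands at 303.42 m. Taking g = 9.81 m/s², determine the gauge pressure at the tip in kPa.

P ≈ 350 kPa

Pressure head ψ = h − z = 303.42 − 268.24 = 35.18 m.
P = ρgψ = 1013 × 9.81 × 35.18 = 349602 Pa ≈ 350 kPa.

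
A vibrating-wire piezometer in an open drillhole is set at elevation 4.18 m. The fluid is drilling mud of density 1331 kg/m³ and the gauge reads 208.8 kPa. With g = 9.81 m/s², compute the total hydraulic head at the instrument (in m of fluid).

ψ = P/(ρg) = 208.8×1000 / (1331 × 9.81) = 15.99 m.
h = z + ψ = 4.18 + 15.99 = 20.17 m.

h ≈ 20.17 m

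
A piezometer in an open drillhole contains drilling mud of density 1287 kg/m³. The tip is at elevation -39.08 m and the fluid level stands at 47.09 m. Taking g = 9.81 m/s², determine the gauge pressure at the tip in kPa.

P ≈ 1090 kPa

Pressure head ψ = h − z = 47.09 − (-39.08) = 86.17 m.
P = ρgψ = 1287 × 9.81 × 86.17 = 1087937 Pa ≈ 1090 kPa.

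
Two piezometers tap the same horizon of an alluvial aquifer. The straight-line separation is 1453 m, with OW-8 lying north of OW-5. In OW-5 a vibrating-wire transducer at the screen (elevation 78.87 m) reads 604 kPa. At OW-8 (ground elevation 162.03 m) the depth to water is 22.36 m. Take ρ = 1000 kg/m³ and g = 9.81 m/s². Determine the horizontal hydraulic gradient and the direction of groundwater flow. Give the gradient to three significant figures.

i ≈ 0.000530; groundwater flows toward the north

Pressure head at OW-5: ψ = P/(ρg) = 604×1000 / (1000 × 9.81) = 61.57 m.
Total head at OW-5: h = z + ψ = 78.87 + 61.57 = 140.44 m.
Total head at OW-8: h = 162.03 − 22.36 = 139.67 m.
Head difference: h(OW-5) − h(OW-8) = 140.44 − 139.67 = 0.77 m.
Hydraulic gradient: i = |Δh| / L = 0.77 / 1453 = 0.000530.
Flow is from higher to lower head: from OW-5 toward OW-8, i.e. toward the north.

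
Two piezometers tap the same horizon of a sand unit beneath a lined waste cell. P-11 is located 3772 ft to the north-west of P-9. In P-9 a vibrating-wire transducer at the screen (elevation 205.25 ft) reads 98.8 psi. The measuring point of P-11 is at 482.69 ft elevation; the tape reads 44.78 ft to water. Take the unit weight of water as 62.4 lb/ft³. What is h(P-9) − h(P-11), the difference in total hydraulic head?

Δh ≈ -4.66 ft

Pressure head at P-9: ψ = 144·P/γ = 144 × 98.8 / 62.4 = 228.00 ft.
Total head at P-9: h = z + ψ = 205.25 + 228.00 = 433.25 ft.
Total head at P-11: h = 482.69 − 44.78 = 437.91 ft.
Head difference: h(P-9) − h(P-11) = 433.25 − 437.91 = -4.66 ft.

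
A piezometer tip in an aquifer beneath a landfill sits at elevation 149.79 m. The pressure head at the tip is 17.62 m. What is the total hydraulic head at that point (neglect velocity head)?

h = z + ψ = 149.79 + 17.62 = 167.41 m.

h ≈ 167.41 m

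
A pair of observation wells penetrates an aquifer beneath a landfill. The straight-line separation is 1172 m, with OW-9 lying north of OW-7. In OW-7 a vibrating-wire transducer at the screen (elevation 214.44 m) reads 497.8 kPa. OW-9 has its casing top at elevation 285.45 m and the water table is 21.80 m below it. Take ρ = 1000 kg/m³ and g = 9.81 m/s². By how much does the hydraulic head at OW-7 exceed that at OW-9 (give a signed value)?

Pressure head at OW-7: ψ = P/(ρg) = 497.8×1000 / (1000 × 9.81) = 50.74 m.
Total head at OW-7: h = z + ψ = 214.44 + 50.74 = 265.18 m.
Total head at OW-9: h = 285.45 − 21.80 = 263.65 m.
Head difference: h(OW-7) − h(OW-9) = 265.18 − 263.65 = 1.53 m.

Δh ≈ 1.53 m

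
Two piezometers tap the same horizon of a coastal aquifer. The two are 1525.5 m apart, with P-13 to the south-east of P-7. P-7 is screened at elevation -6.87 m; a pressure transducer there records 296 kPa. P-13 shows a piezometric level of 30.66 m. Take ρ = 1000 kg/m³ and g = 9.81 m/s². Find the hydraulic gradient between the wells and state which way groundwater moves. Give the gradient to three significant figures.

Pressure head at P-7: ψ = P/(ρg) = 296×1000 / (1000 × 9.81) = 30.17 m.
Total head at P-7: h = z + ψ = -6.87 + 30.17 = 23.30 m.
Total head at P-13: h = 30.66 m (water level in the piezometer is the total head).
Head difference: h(P-7) − h(P-13) = 23.30 − 30.66 = -7.36 m.
Hydraulic gradient: i = |Δh| / L = 7.36 / 1525.5 = 0.00482.
Flow is from higher to lower head: from P-13 toward P-7, i.e. toward the north-west.

i ≈ 0.00482; groundwater flows toward the north-west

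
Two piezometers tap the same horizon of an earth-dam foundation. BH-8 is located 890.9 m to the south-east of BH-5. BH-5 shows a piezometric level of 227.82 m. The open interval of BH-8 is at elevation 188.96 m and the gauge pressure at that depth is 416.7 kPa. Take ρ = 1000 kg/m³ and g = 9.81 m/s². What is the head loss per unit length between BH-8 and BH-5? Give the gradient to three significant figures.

i ≈ 0.00406 m/m

Total head at BH-5: h = 227.82 m (water level in the piezometer is the total head).
Pressure head at BH-8: ψ = P/(ρg) = 416.7×1000 / (1000 × 9.81) = 42.48 m.
Total head at BH-8: h = z + ψ = 188.96 + 42.48 = 231.44 m.
Head difference: h(BH-5) − h(BH-8) = 227.82 − 231.44 = -3.62 m.
Hydraulic gradient: i = |Δh| / L = 3.62 / 890.9 = 0.00406.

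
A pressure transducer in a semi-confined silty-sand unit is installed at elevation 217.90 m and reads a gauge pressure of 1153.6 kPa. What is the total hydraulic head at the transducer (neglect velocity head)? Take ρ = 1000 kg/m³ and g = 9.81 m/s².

ψ = P/(ρg) = 1153.6×1000 / (1000 × 9.81) = 117.59 m.
h = z + ψ = 217.90 + 117.59 = 335.49 m.

h ≈ 335.49 m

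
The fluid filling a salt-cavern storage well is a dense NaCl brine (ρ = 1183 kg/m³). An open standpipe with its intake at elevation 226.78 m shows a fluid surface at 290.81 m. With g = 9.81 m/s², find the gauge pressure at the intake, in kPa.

P ≈ 743 kPa

Pressure head ψ = h − z = 290.81 − 226.78 = 64.03 m.
P = ρgψ = 1183 × 9.81 × 64.03 = 743083 Pa ≈ 743 kPa.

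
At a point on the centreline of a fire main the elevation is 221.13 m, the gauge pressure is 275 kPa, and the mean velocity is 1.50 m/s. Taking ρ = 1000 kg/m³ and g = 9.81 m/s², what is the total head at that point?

h ≈ 249.28 m

Pressure head ψ = P/(ρg) = 275×1000 / (1000 × 9.81) = 28.03 m.
Velocity head = v²/(2g) = 1.50² / (2 × 9.81) = 0.115 m.
h = z + ψ + v²/(2g) = 221.13 + 28.03 + 0.115 = 249.28 m.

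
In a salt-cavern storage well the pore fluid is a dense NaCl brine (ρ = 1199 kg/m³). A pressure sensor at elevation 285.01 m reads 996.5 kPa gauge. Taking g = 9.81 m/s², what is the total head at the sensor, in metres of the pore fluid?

ψ = P/(ρg) = 996.5×1000 / (1199 × 9.81) = 84.72 m.
h = z + ψ = 285.01 + 84.72 = 369.73 m.

h ≈ 369.73 m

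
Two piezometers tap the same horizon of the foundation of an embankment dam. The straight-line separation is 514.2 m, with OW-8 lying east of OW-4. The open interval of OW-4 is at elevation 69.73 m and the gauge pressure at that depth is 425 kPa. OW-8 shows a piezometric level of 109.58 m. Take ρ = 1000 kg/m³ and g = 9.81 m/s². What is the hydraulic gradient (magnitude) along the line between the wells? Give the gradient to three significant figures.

Pressure head at OW-4: ψ = P/(ρg) = 425×1000 / (1000 × 9.81) = 43.32 m.
Total head at OW-4: h = z + ψ = 69.73 + 43.32 = 113.05 m.
Total head at OW-8: h = 109.58 m (water level in the piezometer is the total head).
Head difference: h(OW-4) − h(OW-8) = 113.05 − 109.58 = 3.47 m.
Hydraulic gradient: i = |Δh| / L = 3.47 / 514.2 = 0.00675.

i ≈ 0.00675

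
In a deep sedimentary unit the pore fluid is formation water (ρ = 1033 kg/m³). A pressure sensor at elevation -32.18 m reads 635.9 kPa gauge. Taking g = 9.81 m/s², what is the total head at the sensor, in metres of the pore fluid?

h ≈ 30.57 m

ψ = P/(ρg) = 635.9×1000 / (1033 × 9.81) = 62.75 m.
h = z + ψ = -32.18 + 62.75 = 30.57 m.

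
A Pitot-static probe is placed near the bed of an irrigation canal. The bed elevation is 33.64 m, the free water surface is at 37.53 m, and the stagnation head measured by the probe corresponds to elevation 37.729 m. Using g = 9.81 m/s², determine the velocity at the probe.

v ≈ 1.98 m/s

Near the bed, under hydrostatic conditions, the piezometric head (z + ψ) equals the free-surface elevation, 37.53 m.
Velocity head = total − piezometric = 37.729 − 37.53 = 0.199 m.
v = √(2g·h_v) = √(2 × 9.81 × 0.199) = 1.98 m/s.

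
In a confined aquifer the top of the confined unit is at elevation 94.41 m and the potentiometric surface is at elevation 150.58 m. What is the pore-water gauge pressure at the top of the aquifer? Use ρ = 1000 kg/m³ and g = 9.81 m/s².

P ≈ 551 kPa

Pressure head at the aquifer top: ψ = h − z = 150.58 − 94.41 = 56.17 m.
P = ρgψ = 1000 × 9.81 × 56.17 = 551028 Pa ≈ 551 kPa.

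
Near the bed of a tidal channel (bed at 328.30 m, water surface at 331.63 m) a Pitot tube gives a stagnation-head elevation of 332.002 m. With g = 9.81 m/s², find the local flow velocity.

v ≈ 2.70 m/s

Near the bed, under hydrostatic conditions, the piezometric head (z + ψ) equals the free-surface elevation, 331.63 m.
Velocity head = total − piezometric = 332.002 − 331.63 = 0.372 m.
v = √(2g·h_v) = √(2 × 9.81 × 0.372) = 2.70 m/s.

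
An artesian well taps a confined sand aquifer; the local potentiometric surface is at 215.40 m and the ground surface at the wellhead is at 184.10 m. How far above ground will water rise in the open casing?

Water rises to the potentiometric surface, so the rise above ground = 215.40 − 184.10 = 31.30 m.

≈ 31.30 m above ground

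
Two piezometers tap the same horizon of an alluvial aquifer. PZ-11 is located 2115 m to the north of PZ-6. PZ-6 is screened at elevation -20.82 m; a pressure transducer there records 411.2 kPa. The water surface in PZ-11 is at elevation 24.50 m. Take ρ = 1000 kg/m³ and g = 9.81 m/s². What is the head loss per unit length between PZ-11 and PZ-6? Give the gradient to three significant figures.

Pressure head at PZ-6: ψ = P/(ρg) = 411.2×1000 / (1000 × 9.81) = 41.92 m.
Total head at PZ-6: h = z + ψ = -20.82 + 41.92 = 21.10 m.
Total head at PZ-11: h = 24.50 m (water level in the piezometer is the total head).
Head difference: h(PZ-6) − h(PZ-11) = 21.10 − 24.50 = -3.40 m.
Hydraulic gradient: i = |Δh| / L = 3.40 / 2115 = 0.00161.

i ≈ 0.00161 m/m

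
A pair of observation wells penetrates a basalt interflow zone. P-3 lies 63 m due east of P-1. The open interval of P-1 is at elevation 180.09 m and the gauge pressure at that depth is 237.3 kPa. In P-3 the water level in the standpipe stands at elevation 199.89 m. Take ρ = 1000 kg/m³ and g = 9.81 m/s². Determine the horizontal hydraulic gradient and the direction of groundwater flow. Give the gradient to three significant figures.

i ≈ 0.0697; groundwater flows toward the east

Pressure head at P-1: ψ = P/(ρg) = 237.3×1000 / (1000 × 9.81) = 24.19 m.
Total head at P-1: h = z + ψ = 180.09 + 24.19 = 204.28 m.
Total head at P-3: h = 199.89 m (water level in the piezometer is the total head).
Head difference: h(P-1) − h(P-3) = 204.28 − 199.89 = 4.39 m.
Hydraulic gradient: i = |Δh| / L = 4.39 / 63 = 0.0697.
Flow is from higher to lower head: from P-1 toward P-3, i.e. toward the east.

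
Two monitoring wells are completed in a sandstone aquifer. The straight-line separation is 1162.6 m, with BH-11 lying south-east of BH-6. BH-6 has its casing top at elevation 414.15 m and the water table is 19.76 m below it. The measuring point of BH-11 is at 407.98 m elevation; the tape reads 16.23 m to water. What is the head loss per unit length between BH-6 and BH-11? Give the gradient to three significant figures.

i ≈ 0.00227 m/m

Total head at BH-6: h = 414.15 − 19.76 = 394.39 m.
Total head at BH-11: h = 407.98 − 16.23 = 391.75 m.
Head difference: h(BH-6) − h(BH-11) = 394.39 − 391.75 = 2.64 m.
Hydraulic gradient: i = |Δh| / L = 2.64 / 1162.6 = 0.00227.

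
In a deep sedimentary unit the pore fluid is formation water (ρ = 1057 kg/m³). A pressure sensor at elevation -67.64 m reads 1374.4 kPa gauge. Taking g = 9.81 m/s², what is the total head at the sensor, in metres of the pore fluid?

ψ = P/(ρg) = 1374.4×1000 / (1057 × 9.81) = 132.55 m.
h = z + ψ = -67.64 + 132.55 = 64.91 m.

h ≈ 64.91 m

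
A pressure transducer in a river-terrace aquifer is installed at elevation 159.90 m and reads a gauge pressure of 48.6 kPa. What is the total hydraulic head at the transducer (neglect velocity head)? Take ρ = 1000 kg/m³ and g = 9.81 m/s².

ψ = P/(ρg) = 48.6×1000 / (1000 × 9.81) = 4.95 m.
h = z + ψ = 159.90 + 4.95 = 164.85 m.

h ≈ 164.85 m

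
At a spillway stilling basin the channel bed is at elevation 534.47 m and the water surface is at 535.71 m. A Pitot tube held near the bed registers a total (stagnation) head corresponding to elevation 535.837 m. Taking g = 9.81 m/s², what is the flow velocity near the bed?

Near the bed, under hydrostatic conditions, the piezometric head (z + ψ) equals the free-surface elevation, 535.71 m.
Velocity head = total − piezometric = 535.837 − 535.71 = 0.127 m.
v = √(2g·h_v) = √(2 × 9.81 × 0.127) = 1.58 m/s.

v ≈ 1.58 m/s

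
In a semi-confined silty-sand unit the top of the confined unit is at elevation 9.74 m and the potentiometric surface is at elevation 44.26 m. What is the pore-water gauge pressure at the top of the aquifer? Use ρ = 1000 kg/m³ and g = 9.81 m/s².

P ≈ 339 kPa

Pressure head at the aquifer top: ψ = h − z = 44.26 − 9.74 = 34.52 m.
P = ρgψ = 1000 × 9.81 × 34.52 = 338641 Pa ≈ 339 kPa.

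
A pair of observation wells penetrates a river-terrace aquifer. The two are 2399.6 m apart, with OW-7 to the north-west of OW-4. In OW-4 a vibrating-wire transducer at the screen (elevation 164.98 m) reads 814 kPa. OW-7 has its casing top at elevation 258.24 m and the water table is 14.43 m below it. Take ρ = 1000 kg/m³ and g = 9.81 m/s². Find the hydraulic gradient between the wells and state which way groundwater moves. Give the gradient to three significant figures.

i ≈ 0.00173; groundwater flows toward the north-west

Pressure head at OW-4: ψ = P/(ρg) = 814×1000 / (1000 × 9.81) = 82.98 m.
Total head at OW-4: h = z + ψ = 164.98 + 82.98 = 247.96 m.
Total head at OW-7: h = 258.24 − 14.43 = 243.81 m.
Head difference: h(OW-4) − h(OW-7) = 247.96 − 243.81 = 4.15 m.
Hydraulic gradient: i = |Δh| / L = 4.15 / 2399.6 = 0.00173.
Flow is from higher to lower head: from OW-4 toward OW-7, i.e. toward the north-west.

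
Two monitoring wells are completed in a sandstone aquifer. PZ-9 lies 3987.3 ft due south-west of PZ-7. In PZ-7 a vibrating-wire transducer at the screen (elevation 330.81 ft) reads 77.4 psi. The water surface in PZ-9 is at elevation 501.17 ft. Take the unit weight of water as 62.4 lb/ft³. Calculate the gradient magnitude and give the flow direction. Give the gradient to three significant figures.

Pressure head at PZ-7: ψ = 144·P/γ = 144 × 77.4 / 62.4 = 178.62 ft.
Total head at PZ-7: h = z + ψ = 330.81 + 178.62 = 509.43 ft.
Total head at PZ-9: h = 501.17 ft (water level in the piezometer is the total head).
Head difference: h(PZ-7) − h(PZ-9) = 509.43 − 501.17 = 8.26 ft.
Hydraulic gradient: i = |Δh| / L = 8.26 / 3987.3 = 0.00207.
Flow is from higher to lower head: from PZ-7 toward PZ-9, i.e. toward the south-west.

i ≈ 0.00207; groundwater flows toward the south-west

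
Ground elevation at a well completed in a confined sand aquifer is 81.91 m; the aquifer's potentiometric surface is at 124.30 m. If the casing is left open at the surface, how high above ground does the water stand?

≈ 42.39 m above ground

Water rises to the potentiometric surface, so the rise above ground = 124.30 − 81.91 = 42.39 m.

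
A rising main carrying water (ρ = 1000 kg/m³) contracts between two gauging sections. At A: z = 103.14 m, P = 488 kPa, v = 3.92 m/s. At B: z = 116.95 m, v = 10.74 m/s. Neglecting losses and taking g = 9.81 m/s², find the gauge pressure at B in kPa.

P₂ ≈ 303 kPa

Pressure head at A: ψ₁ = P₁/(ρg) = 488×1000 / (1000 × 9.81) = 49.75 m.
Velocity heads: v₁²/2g = 3.92²/19.62 = 0.783 m; v₂²/2g = 10.74²/19.62 = 5.879 m.
Total head H = z₁ + ψ₁ + v₁²/2g = 103.14 + 49.75 + 0.783 = 153.67 m.
ψ₂ = H − z₂ − v₂²/2g = 153.67 − 116.95 − 5.879 = 30.84 m.
P₂ = ρgψ₂ = 1000 × 9.81 × 30.84 ≈ 303 kPa.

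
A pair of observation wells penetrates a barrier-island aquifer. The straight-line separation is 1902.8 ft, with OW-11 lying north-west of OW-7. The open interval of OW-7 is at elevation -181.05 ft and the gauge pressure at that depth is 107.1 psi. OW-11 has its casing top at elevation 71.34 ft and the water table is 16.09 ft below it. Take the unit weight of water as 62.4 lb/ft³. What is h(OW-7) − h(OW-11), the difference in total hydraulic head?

Δh ≈ 10.85 ft

Pressure head at OW-7: ψ = 144·P/γ = 144 × 107.1 / 62.4 = 247.15 ft.
Total head at OW-7: h = z + ψ = -181.05 + 247.15 = 66.10 ft.
Total head at OW-11: h = 71.34 − 16.09 = 55.25 ft.
Head difference: h(OW-7) − h(OW-11) = 66.10 − 55.25 = 10.85 ft.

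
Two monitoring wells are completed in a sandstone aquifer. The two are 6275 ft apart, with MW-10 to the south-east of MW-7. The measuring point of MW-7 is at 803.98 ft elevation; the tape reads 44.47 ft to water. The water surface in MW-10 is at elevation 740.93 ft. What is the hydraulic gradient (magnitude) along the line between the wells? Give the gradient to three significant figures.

Total head at MW-7: h = 803.98 − 44.47 = 759.51 ft.
Total head at MW-10: h = 740.93 ft (water level in the piezometer is the total head).
Head difference: h(MW-7) − h(MW-10) = 759.51 − 740.93 = 18.58 ft.
Hydraulic gradient: i = |Δh| / L = 18.58 / 6275 = 0.00296.

i ≈ 0.00296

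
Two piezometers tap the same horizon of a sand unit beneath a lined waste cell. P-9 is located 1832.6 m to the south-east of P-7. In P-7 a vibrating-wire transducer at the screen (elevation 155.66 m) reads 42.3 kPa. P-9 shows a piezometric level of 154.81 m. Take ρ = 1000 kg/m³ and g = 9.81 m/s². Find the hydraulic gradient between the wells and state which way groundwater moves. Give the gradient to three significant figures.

i ≈ 0.00282; groundwater flows toward the south-east

Pressure head at P-7: ψ = P/(ρg) = 42.3×1000 / (1000 × 9.81) = 4.31 m.
Total head at P-7: h = z + ψ = 155.66 + 4.31 = 159.97 m.
Total head at P-9: h = 154.81 m (water level in the piezometer is the total head).
Head difference: h(P-7) − h(P-9) = 159.97 − 154.81 = 5.16 m.
Hydraulic gradient: i = |Δh| / L = 5.16 / 1832.6 = 0.00282.
Flow is from higher to lower head: from P-7 toward P-9, i.e. toward the south-east.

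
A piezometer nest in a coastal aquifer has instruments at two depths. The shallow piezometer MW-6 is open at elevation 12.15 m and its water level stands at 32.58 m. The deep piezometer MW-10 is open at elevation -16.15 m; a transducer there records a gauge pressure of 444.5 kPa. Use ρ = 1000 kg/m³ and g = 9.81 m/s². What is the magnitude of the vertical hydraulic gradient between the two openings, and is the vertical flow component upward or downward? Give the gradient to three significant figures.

Total head at MW-6: h = 32.58 m (water level in the standpipe).
Pressure head at MW-10: ψ = P/(ρg) = 444.5×1000 / (1000 × 9.81) = 45.31 m.
Total head at MW-10: h = z + ψ = -16.15 + 45.31 = 29.16 m.
Δh = h(MW-6) − h(MW-10) = 32.58 − 29.16 = 3.42 m.
Vertical separation Δz = 12.15 − (-16.15) = 28.30 m.
|i_v| = |Δh| / Δz = 3.42 / 28.30 = 0.121.
Head is higher in the shallow piezometer, so vertical flow is downward (recharge condition).

|i_v| ≈ 0.121; vertical flow is downward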